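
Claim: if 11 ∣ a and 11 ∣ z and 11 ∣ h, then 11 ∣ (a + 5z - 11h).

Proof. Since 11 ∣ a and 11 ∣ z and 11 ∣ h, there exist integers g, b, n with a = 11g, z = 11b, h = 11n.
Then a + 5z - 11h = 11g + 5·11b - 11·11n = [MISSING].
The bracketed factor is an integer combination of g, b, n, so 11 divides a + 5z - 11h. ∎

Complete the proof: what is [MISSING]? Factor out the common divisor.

Pull the common 11 out of every term: 11g + 5·11b - 11·11n = 11(5b + g - 11n).
5b + g - 11n is an integer, which exhibits the divisibility.

11(5b + g - 11n)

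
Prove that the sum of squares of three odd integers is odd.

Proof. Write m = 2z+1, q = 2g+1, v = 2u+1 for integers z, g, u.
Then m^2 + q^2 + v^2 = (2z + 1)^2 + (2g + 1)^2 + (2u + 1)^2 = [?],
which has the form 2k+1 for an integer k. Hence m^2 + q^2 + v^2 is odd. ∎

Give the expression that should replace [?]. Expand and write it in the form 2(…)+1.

2(2g^2 + 2g + 2u^2 + 2u + 2z^2 + 2z + 1) + 1

(2z + 1)^2 + (2g + 1)^2 + (2u + 1)^2 = 4g^2 + 4g + 4u^2 + 4u + 4z^2 + 4z + 3
= 2(2g^2 + 2g + 2u^2 + 2u + 2z^2 + 2z + 1) + 1.
Since 2g^2 + 2g + 2u^2 + 2u + 2z^2 + 2z + 1 is an integer, the sum of squares is of the form 2k+1 for an integer k.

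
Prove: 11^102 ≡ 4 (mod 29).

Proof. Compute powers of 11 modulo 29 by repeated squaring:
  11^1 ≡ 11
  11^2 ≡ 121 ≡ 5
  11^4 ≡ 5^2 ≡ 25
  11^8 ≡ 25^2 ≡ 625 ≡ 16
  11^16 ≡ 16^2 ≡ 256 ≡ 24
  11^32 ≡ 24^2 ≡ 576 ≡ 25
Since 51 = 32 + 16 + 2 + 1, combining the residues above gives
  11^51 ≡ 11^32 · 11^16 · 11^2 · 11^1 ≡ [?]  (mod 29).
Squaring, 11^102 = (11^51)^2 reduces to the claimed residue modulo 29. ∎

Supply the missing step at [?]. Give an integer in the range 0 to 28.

11^32 · 11^16 · 11^2 · 11^1 ≡ 25 · 24 · 5 · 11 = 33000.
33000 mod 29 = 27, so 11^51 ≡ 27 (mod 29).

27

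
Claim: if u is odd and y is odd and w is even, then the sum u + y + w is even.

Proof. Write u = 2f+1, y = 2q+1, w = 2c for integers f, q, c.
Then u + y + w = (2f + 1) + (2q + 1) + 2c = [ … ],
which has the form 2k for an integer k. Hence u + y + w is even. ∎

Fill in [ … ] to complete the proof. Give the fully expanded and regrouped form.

Expanding: (2f + 1) + (2q + 1) + 2c = 2c + 2f + 2q + 2.
Every term is even; pulling out the factor of 2 gives 2(c + f + q + 1).

2(c + f + q + 1)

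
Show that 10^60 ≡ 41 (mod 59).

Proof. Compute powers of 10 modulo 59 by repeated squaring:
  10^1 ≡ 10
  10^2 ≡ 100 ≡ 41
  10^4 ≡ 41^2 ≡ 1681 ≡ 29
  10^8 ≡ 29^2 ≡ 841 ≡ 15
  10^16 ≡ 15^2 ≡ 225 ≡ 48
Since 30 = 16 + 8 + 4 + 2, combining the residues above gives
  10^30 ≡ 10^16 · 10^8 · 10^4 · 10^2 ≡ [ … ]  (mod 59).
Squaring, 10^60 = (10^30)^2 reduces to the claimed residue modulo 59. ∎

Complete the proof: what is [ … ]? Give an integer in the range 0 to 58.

Multiply the listed residues: 48 · 15 · 29 · 41 = 720 → 20880 → 856080.
Reducing modulo 59: 856080 = 14509·59 + 49, so 10^30 ≡ 49.

49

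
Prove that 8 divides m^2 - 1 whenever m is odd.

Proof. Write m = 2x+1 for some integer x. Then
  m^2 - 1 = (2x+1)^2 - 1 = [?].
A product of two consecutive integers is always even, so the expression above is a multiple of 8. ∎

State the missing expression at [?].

4x(x + 1)

(2x+1)^2 - 1 = 4x^2 + 4x + 1 - 1 = 4x^2 + 4x = 4x(x+1).
Since x and x+1 are consecutive, x(x+1) is even, and 4·(even) is a multiple of 8.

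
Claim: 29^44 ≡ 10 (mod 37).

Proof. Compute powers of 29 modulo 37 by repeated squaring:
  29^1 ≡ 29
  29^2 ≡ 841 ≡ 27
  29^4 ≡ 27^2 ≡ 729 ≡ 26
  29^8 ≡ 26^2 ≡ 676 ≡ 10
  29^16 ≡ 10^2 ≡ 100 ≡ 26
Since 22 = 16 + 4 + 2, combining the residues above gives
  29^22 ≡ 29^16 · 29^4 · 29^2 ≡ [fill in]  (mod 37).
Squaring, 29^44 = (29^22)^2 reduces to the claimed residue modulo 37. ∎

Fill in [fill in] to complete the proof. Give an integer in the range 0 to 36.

29^16 · 29^4 · 29^2 ≡ 26 · 26 · 27 = 18252.
18252 mod 37 = 11, so 29^22 ≡ 11 (mod 37).

11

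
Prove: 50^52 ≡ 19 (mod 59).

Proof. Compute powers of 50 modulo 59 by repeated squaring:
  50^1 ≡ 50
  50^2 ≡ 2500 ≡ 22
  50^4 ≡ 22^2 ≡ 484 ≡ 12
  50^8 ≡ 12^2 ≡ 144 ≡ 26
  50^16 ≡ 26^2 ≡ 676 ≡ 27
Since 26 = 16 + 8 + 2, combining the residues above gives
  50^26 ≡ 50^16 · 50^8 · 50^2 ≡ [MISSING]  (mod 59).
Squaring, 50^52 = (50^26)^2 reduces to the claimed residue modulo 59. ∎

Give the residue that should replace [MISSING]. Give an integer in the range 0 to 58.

50^16 · 50^8 · 50^2 ≡ 27 · 26 · 22 = 15444.
15444 mod 59 = 45, so 50^26 ≡ 45 (mod 59).

45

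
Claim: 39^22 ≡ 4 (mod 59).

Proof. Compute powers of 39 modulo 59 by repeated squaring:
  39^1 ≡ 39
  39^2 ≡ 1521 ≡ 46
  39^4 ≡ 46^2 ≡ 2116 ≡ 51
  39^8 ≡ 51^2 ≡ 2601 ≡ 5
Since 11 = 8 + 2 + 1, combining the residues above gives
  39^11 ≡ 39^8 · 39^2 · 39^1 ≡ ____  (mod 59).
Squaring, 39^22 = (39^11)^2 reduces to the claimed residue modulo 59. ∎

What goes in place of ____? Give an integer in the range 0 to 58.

Multiply the listed residues: 5 · 46 · 39 = 230 → 8970.
Reducing modulo 59: 8970 = 152·59 + 2, so 39^11 ≡ 2.

2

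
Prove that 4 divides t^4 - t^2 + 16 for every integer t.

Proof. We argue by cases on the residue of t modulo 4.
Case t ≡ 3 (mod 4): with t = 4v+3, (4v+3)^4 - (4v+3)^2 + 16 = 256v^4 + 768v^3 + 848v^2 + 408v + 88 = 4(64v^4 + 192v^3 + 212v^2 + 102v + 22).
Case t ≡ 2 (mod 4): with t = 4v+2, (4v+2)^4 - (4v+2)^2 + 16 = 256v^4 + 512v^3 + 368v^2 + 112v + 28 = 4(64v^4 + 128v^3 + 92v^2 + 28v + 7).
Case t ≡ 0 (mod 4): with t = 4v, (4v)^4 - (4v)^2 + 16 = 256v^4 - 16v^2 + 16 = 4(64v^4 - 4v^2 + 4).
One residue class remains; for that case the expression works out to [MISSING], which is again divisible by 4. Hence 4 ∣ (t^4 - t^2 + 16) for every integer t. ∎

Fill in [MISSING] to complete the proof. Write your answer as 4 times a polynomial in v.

4(64v^4 + 64v^3 + 20v^2 + 2v + 4)

The residues treated are {3, 2, 0}, so the missing case is t ≡ 1 (mod 4); write t = 4v+1.
Then (4v+1)^4 - (4v+1)^2 + 16 = 256v^4 + 256v^3 + 80v^2 + 8v + 16 = 4(64v^4 + 64v^3 + 20v^2 + 2v + 4).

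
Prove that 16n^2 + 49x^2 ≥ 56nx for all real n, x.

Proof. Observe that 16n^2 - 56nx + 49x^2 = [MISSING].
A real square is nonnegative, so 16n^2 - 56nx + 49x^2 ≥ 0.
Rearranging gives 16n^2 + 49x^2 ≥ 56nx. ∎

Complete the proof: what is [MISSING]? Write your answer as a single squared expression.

(4n - 7x)^2

The leading and trailing coefficients are 4^2 and 7^2, and 56 = 2·4·7, so the trinomial is (4n - 7x)^2.
Hence 16n^2 - 56nx + 49x^2 ≥ 0.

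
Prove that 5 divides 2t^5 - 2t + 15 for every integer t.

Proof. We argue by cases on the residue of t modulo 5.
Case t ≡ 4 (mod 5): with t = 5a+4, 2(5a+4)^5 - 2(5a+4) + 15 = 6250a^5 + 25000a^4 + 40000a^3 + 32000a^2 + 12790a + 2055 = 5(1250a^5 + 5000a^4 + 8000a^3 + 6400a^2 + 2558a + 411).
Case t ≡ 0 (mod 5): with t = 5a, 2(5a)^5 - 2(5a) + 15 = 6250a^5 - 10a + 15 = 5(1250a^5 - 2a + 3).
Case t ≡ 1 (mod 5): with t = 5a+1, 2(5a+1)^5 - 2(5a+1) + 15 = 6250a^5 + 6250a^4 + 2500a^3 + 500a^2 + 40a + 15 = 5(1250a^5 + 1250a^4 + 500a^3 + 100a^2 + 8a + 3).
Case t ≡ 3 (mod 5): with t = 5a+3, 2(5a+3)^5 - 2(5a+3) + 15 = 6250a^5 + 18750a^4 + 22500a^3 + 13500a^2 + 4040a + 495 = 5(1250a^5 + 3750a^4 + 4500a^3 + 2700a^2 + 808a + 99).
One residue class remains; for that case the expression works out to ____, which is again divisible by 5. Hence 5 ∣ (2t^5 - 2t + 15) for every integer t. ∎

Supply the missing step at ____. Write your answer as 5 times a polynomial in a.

The residues treated are {4, 0, 1, 3}, so the missing case is t ≡ 2 (mod 5); write t = 5a+2.
Then 2(5a+2)^5 - 2(5a+2) + 15 = 6250a^5 + 12500a^4 + 10000a^3 + 4000a^2 + 790a + 75 = 5(1250a^5 + 2500a^4 + 2000a^3 + 800a^2 + 158a + 15).

5(1250a^5 + 2500a^4 + 2000a^3 + 800a^2 + 158a + 15)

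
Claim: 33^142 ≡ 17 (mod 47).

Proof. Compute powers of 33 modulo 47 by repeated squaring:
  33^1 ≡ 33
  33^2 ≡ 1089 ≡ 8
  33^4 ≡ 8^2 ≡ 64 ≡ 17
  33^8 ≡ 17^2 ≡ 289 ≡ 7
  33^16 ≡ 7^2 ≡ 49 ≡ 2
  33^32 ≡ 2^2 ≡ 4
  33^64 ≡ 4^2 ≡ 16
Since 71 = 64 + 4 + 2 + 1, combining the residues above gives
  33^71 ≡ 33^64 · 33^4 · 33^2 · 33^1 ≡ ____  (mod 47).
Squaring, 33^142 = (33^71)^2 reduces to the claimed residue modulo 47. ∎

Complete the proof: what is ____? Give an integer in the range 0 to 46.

33^64 · 33^4 · 33^2 · 33^1 ≡ 16 · 17 · 8 · 33 = 71808.
71808 mod 47 = 39, so 33^71 ≡ 39 (mod 47).

39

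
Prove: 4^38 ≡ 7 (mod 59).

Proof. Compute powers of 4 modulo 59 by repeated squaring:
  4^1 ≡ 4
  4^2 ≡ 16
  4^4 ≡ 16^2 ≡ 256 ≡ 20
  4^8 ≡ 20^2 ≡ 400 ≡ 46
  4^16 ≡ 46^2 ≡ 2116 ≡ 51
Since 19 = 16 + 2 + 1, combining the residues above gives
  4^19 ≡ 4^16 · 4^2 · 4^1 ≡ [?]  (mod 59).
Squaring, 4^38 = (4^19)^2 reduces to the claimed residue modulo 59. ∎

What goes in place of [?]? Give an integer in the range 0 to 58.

Multiply the listed residues: 51 · 16 · 4 = 816 → 3264.
Reducing modulo 59: 3264 = 55·59 + 19, so 4^19 ≡ 19.

19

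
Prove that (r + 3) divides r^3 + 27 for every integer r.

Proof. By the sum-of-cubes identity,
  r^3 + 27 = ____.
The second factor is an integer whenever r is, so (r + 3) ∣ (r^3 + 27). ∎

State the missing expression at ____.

Polynomial division of r^3 + 27 by r + 3 leaves remainder 0 and quotient r^2 - 3r + 9.
Hence r^3 + 27 = (r + 3)(r^2 - 3r + 9).

(r + 3)(r^2 - 3r + 9)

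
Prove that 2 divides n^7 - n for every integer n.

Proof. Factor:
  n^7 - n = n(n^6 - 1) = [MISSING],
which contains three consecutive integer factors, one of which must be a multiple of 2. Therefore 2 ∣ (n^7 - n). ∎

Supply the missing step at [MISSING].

n^6 - 1 = (n^2 - 1)(n^4 + n^2 + 1), and n^2 - 1 = (n-1)(n+1).
So n(n^6 - 1) = (n - 1)n(n + 1)(n^4 + n^2 + 1).

(n - 1)n(n + 1)(n^4 + n^2 + 1)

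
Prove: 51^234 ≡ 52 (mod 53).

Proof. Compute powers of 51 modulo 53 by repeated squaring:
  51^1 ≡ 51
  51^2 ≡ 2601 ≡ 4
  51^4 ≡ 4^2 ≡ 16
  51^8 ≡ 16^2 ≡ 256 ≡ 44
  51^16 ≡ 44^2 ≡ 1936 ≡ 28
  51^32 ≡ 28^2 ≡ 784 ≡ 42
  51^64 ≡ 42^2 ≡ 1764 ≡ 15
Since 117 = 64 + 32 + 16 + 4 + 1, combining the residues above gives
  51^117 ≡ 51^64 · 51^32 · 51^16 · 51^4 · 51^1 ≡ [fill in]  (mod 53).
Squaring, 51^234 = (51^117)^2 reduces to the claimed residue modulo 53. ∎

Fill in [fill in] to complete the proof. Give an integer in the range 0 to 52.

23

Multiply the listed residues: 15 · 42 · 28 · 16 · 51 = 630 → 17640 → 282240 → 14394240.
Reducing modulo 53: 14394240 = 271589·53 + 23, so 51^117 ≡ 23.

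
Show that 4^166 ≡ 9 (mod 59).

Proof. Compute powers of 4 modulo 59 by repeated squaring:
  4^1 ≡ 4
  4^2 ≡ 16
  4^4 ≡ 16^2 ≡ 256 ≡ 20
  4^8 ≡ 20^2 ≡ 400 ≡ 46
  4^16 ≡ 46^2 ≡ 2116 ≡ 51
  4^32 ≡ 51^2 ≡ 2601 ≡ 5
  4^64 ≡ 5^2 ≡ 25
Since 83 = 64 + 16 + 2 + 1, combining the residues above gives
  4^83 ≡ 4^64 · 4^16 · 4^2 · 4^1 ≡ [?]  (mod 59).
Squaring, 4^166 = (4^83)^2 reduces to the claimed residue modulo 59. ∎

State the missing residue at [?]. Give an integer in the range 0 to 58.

3

Multiply the listed residues: 25 · 51 · 16 · 4 = 1275 → 20400 → 81600.
Reducing modulo 59: 81600 = 1383·59 + 3, so 4^83 ≡ 3.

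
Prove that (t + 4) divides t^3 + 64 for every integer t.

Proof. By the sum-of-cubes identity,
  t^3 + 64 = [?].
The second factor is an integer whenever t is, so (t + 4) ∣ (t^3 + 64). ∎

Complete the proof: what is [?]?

(t + 4)(t^2 - 4t + 16)

Polynomial division of t^3 + 64 by t + 4 leaves remainder 0 and quotient t^2 - 4t + 16.
Hence t^3 + 64 = (t + 4)(t^2 - 4t + 16).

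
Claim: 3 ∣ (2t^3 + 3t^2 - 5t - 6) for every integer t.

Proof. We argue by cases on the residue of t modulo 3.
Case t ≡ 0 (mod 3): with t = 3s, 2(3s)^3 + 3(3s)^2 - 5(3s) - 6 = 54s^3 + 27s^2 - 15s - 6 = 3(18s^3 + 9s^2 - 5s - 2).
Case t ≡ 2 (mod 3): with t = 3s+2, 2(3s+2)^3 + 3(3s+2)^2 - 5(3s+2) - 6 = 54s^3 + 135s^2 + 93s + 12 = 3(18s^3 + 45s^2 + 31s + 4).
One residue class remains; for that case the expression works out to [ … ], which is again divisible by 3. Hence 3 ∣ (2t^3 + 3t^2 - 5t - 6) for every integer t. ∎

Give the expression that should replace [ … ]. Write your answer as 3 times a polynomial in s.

3(18s^3 + 27s^2 + 7s - 2)

The residues treated are {0, 2}, so the missing case is t ≡ 1 (mod 3); write t = 3s+1.
Then 2(3s+1)^3 + 3(3s+1)^2 - 5(3s+1) - 6 = 54s^3 + 81s^2 + 21s - 6 = 3(18s^3 + 27s^2 + 7s - 2).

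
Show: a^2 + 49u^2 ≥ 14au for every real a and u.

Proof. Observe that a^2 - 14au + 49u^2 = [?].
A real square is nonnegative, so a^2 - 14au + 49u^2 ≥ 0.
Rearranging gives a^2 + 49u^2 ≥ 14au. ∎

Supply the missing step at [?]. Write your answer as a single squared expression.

The leading and trailing coefficients are 1^2 and 7^2, and 14 = 2·1·7, so the trinomial is (a - 7u)^2.
Hence a^2 - 14au + 49u^2 ≥ 0.

(a - 7u)^2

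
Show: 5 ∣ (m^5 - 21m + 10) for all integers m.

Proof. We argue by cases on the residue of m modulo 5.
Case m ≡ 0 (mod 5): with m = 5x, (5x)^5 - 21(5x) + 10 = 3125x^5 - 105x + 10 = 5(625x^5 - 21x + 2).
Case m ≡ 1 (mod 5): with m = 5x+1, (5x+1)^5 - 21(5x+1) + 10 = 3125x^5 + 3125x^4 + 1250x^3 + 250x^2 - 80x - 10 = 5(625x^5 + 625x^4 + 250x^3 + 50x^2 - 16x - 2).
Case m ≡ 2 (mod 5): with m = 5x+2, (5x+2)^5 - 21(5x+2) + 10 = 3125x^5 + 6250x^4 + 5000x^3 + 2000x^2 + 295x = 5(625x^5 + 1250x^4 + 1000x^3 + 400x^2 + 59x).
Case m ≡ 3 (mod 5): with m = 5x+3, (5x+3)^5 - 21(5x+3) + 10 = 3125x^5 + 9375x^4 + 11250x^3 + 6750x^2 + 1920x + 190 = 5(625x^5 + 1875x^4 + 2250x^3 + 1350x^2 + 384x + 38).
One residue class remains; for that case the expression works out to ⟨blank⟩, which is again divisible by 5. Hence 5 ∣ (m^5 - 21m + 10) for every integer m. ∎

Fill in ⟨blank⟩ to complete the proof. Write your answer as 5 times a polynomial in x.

Only m ≡ 4 (mod 5) is unaccounted for. Put m = 5x+4:
(5x+4)^5 - 21(5x+4) + 10 expands to 3125x^5 + 12500x^4 + 20000x^3 + 16000x^2 + 6295x + 950,
and factoring out 5 leaves 5(625x^5 + 2500x^4 + 4000x^3 + 3200x^2 + 1259x + 190).

5(625x^5 + 2500x^4 + 4000x^3 + 3200x^2 + 1259x + 190)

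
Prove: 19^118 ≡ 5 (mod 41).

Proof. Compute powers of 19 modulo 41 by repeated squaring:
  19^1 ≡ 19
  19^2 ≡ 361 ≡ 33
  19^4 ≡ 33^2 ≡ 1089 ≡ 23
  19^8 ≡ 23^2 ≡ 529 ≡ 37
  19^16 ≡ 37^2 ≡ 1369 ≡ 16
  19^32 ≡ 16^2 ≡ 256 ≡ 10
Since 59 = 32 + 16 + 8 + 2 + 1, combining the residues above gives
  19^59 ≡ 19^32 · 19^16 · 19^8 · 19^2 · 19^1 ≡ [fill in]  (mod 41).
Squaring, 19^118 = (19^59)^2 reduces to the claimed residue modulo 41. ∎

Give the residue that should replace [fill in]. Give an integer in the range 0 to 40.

19^32 · 19^16 · 19^8 · 19^2 · 19^1 ≡ 10 · 16 · 37 · 33 · 19 = 3711840.
3711840 mod 41 = 28, so 19^59 ≡ 28 (mod 41).

28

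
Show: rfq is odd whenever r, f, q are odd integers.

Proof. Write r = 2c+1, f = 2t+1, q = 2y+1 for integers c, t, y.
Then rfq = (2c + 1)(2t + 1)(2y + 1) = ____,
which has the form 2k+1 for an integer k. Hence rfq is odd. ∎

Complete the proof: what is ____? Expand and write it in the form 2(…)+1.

(2c + 1)(2t + 1)(2y + 1) = 8cty + 4ct + 4cy + 2c + 4ty + 2t + 2y + 1
= 2(4cty + 2ct + 2cy + c + 2ty + t + y) + 1.
Since 4cty + 2ct + 2cy + c + 2ty + t + y is an integer, the product is of the form 2k+1 for an integer k.

2(4cty + 2ct + 2cy + c + 2ty + t + y) + 1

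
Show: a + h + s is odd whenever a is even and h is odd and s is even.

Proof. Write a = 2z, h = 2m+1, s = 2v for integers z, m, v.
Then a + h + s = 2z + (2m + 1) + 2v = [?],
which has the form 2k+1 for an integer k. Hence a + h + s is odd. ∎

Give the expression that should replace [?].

2(m + v + z) + 1

2z + (2m + 1) + 2v = 2m + 2v + 2z + 1
= 2(m + v + z) + 1.
Since m + v + z is an integer, the sum is of the form 2k+1 for an integer k.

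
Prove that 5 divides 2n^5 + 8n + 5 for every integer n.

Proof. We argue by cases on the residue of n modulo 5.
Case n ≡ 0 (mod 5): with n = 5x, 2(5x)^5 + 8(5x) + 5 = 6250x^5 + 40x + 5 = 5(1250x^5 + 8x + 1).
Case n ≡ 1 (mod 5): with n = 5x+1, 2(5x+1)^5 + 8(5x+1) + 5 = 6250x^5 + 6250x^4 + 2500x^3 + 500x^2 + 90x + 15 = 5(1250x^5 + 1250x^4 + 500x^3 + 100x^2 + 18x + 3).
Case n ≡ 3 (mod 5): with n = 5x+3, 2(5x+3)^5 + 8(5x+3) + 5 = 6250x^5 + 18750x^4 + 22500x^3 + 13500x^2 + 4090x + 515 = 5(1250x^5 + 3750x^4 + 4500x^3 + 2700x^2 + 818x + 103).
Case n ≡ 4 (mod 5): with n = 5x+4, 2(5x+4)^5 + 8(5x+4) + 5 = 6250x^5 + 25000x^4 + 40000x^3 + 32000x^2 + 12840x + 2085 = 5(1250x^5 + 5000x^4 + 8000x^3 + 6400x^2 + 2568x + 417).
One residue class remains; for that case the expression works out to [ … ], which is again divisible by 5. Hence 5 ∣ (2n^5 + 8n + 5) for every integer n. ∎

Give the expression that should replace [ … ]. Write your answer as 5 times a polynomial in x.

5(1250x^5 + 2500x^4 + 2000x^3 + 800x^2 + 168x + 17)

The residues treated are {0, 1, 3, 4}, so the missing case is n ≡ 2 (mod 5); write n = 5x+2.
Then 2(5x+2)^5 + 8(5x+2) + 5 = 6250x^5 + 12500x^4 + 10000x^3 + 4000x^2 + 840x + 85 = 5(1250x^5 + 2500x^4 + 2000x^3 + 800x^2 + 168x + 17).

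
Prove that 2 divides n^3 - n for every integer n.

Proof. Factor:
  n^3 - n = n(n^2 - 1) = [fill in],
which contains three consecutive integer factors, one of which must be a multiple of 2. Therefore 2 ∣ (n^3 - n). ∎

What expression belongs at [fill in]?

(n - 1)n(n + 1)

n(n^2 - 1) = n(n - 1)(n + 1) = (n - 1)n(n + 1).
These three factors are consecutive integers, so their product is divisible by 2.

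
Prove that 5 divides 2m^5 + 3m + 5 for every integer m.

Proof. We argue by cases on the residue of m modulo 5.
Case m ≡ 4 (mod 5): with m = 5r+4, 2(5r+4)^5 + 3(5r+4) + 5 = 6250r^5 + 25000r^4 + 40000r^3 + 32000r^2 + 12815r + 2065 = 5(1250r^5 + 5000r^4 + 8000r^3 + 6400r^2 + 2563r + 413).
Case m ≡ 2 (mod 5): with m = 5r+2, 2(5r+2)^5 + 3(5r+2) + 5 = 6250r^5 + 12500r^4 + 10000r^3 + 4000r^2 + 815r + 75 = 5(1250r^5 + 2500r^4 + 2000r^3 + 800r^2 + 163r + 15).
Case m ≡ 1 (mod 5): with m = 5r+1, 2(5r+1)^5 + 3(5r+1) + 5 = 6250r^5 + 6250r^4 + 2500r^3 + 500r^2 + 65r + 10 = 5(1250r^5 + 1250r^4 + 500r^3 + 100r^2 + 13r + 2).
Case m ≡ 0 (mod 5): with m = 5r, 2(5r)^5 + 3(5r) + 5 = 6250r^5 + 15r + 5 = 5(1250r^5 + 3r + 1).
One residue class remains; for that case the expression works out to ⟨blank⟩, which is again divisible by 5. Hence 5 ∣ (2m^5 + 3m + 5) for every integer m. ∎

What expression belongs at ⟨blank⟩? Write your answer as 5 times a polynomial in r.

5(1250r^5 + 3750r^4 + 4500r^3 + 2700r^2 + 813r + 100)

The residues treated are {4, 2, 1, 0}, so the missing case is m ≡ 3 (mod 5); write m = 5r+3.
Then 2(5r+3)^5 + 3(5r+3) + 5 = 6250r^5 + 18750r^4 + 22500r^3 + 13500r^2 + 4065r + 500 = 5(1250r^5 + 3750r^4 + 4500r^3 + 2700r^2 + 813r + 100).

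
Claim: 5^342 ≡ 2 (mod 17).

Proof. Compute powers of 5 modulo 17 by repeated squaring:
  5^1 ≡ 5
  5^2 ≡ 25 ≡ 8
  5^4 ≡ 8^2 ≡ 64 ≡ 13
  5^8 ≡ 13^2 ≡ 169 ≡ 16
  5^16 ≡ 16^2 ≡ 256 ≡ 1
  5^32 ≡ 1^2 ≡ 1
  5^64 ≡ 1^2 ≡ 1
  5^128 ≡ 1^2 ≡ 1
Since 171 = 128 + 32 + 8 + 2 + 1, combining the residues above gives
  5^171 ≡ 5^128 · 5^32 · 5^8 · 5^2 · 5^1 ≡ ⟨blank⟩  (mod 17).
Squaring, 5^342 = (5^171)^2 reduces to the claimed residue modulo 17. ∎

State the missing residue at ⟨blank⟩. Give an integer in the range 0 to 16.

11

5^128 · 5^32 · 5^8 · 5^2 · 5^1 ≡ 1 · 1 · 16 · 8 · 5 = 640.
640 mod 17 = 11, so 5^171 ≡ 11 (mod 17).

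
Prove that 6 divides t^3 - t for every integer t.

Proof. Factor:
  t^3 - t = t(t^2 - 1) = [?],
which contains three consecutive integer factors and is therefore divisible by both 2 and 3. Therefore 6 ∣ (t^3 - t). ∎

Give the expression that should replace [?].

t(t^2 - 1) = t(t - 1)(t + 1) = (t - 1)t(t + 1).
These three factors are consecutive integers, so their product is divisible by 6.

(t - 1)t(t + 1)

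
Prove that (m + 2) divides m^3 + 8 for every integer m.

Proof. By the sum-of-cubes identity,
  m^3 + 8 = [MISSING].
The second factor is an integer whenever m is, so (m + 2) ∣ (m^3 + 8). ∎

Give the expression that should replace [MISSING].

(m + 2)(m^2 - 2m + 4)

Polynomial division of m^3 + 8 by m + 2 leaves remainder 0 and quotient m^2 - 2m + 4.
Hence m^3 + 8 = (m + 2)(m^2 - 2m + 4).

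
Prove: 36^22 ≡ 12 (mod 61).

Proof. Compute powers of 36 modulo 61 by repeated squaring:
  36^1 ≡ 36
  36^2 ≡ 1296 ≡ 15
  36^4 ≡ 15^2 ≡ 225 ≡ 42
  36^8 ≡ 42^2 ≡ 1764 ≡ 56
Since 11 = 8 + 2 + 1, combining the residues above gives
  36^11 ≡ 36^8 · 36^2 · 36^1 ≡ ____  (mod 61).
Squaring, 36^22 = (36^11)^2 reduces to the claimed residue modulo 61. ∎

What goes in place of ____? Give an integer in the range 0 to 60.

45

36^8 · 36^2 · 36^1 ≡ 56 · 15 · 36 = 30240.
30240 mod 61 = 45, so 36^11 ≡ 45 (mod 61).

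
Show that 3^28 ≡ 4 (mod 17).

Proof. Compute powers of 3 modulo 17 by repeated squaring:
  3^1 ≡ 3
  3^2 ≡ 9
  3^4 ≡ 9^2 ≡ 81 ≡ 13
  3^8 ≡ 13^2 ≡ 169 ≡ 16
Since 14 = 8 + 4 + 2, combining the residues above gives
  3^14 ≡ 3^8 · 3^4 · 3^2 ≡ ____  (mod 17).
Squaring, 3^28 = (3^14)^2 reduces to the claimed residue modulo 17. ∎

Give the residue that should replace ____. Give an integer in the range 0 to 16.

2

3^8 · 3^4 · 3^2 ≡ 16 · 13 · 9 = 1872.
1872 mod 17 = 2, so 3^14 ≡ 2 (mod 17).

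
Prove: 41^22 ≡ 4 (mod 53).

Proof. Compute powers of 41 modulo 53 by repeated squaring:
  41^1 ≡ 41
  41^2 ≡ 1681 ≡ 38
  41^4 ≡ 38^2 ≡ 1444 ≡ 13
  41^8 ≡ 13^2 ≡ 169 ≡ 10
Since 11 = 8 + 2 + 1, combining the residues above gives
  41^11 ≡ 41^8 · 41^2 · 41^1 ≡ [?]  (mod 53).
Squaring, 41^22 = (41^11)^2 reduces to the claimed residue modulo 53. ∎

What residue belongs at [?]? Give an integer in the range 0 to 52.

51

41^8 · 41^2 · 41^1 ≡ 10 · 38 · 41 = 15580.
15580 mod 53 = 51, so 41^11 ≡ 51 (mod 53).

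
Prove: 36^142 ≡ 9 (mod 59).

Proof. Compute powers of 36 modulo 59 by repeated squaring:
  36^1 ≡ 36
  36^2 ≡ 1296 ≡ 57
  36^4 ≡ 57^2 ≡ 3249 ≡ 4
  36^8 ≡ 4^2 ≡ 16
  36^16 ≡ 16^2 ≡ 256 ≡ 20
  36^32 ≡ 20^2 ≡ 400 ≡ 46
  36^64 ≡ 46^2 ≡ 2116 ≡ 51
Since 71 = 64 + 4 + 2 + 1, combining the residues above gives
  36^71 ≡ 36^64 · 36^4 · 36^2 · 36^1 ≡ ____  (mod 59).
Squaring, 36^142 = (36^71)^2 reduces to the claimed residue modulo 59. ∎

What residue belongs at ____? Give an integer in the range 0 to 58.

Multiply the listed residues: 51 · 4 · 57 · 36 = 204 → 11628 → 418608.
Reducing modulo 59: 418608 = 7095·59 + 3, so 36^71 ≡ 3.

3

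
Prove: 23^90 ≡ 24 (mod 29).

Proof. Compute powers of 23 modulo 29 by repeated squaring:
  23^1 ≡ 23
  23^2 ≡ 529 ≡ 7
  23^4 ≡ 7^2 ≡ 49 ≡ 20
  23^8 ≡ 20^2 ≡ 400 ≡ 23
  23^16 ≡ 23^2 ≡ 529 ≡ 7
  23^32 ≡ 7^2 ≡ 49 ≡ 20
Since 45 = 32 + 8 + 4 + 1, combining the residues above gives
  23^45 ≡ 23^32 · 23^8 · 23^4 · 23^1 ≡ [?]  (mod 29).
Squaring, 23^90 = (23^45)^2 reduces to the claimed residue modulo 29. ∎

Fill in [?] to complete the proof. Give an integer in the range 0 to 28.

16

23^32 · 23^8 · 23^4 · 23^1 ≡ 20 · 23 · 20 · 23 = 211600.
211600 mod 29 = 16, so 23^45 ≡ 16 (mod 29).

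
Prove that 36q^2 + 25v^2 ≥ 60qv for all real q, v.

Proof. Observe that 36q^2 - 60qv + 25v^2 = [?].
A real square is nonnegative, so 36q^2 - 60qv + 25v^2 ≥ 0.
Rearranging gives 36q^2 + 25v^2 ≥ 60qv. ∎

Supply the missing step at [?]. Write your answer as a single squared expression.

(6q - 5v)^2

The leading and trailing coefficients are 6^2 and 5^2, and 60 = 2·6·5, so the trinomial is (6q - 5v)^2.
Hence 36q^2 - 60qv + 25v^2 ≥ 0.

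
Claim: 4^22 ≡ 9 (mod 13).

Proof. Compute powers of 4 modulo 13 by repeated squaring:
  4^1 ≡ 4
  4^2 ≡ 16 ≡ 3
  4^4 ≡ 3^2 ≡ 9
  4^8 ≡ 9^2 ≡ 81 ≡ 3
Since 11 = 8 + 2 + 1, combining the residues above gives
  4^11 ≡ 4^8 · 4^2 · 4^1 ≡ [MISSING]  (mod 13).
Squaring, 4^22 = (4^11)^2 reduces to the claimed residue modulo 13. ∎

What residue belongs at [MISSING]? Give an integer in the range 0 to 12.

4^8 · 4^2 · 4^1 ≡ 3 · 3 · 4 = 36.
36 mod 13 = 10, so 4^11 ≡ 10 (mod 13).

10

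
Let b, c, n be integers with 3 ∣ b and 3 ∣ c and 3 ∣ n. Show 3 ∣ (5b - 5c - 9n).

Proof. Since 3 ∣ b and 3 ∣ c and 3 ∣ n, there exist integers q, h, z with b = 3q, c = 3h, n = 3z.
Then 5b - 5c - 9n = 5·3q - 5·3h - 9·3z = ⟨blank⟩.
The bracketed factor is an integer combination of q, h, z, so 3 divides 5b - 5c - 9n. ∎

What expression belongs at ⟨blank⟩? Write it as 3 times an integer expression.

3(-5h + 5q - 9z)

Each term has a factor of 3: 5·3q - 5·3h - 9·3z = 3·(-5h + 5q - 9z).
Since -5h + 5q - 9z is an integer, 3 ∣ (5b - 5c - 9n).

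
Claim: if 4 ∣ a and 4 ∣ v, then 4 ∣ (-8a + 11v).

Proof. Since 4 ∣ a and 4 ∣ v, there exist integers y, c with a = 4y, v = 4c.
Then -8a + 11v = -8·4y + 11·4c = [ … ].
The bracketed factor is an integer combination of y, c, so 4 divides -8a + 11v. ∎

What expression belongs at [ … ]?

Pull the common 4 out of every term: -8·4y + 11·4c = 4(11c - 8y).
11c - 8y is an integer, which exhibits the divisibility.

4(11c - 8y)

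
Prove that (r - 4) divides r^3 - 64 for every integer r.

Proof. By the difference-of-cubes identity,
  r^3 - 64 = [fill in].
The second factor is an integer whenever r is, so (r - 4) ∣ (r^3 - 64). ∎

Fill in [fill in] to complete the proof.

Polynomial division of r^3 - 64 by r - 4 leaves remainder 0 and quotient r^2 + 4r + 16.
Hence r^3 - 64 = (r - 4)(r^2 + 4r + 16).

(r - 4)(r^2 + 4r + 16)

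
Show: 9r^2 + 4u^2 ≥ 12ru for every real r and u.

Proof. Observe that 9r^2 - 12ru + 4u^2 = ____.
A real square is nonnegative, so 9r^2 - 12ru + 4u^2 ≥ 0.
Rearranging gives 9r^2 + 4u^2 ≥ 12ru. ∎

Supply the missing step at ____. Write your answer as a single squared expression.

(3r - 2u)^2

The leading and trailing coefficients are 3^2 and 2^2, and 12 = 2·3·2, so the trinomial is (3r - 2u)^2.
Hence 9r^2 - 12ru + 4u^2 ≥ 0.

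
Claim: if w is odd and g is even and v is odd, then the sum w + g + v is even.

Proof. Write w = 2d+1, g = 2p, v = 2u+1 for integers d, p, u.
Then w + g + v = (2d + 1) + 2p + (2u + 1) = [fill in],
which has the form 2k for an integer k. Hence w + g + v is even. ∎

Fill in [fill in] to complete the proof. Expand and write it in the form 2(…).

2(d + p + u + 1)

Expanding: (2d + 1) + 2p + (2u + 1) = 2d + 2p + 2u + 2.
Every term is even; pulling out the factor of 2 gives 2(d + p + u + 1).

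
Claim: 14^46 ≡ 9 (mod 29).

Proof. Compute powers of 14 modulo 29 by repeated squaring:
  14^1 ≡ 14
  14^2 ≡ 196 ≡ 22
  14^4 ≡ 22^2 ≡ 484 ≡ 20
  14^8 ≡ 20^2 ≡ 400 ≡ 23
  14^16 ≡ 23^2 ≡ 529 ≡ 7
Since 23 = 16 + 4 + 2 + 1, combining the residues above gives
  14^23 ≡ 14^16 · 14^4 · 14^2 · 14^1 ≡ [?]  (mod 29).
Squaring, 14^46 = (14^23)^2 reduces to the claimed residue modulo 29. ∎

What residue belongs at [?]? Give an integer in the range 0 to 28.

Multiply the listed residues: 7 · 20 · 22 · 14 = 140 → 3080 → 43120.
Reducing modulo 29: 43120 = 1486·29 + 26, so 14^23 ≡ 26.

26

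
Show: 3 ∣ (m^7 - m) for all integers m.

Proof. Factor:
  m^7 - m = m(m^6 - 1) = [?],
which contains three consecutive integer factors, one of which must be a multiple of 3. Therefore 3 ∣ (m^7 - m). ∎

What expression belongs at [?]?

(m - 1)m(m + 1)(m^4 + m^2 + 1)

m^6 - 1 = (m^2 - 1)(m^4 + m^2 + 1), and m^2 - 1 = (m-1)(m+1).
So m(m^6 - 1) = (m - 1)m(m + 1)(m^4 + m^2 + 1).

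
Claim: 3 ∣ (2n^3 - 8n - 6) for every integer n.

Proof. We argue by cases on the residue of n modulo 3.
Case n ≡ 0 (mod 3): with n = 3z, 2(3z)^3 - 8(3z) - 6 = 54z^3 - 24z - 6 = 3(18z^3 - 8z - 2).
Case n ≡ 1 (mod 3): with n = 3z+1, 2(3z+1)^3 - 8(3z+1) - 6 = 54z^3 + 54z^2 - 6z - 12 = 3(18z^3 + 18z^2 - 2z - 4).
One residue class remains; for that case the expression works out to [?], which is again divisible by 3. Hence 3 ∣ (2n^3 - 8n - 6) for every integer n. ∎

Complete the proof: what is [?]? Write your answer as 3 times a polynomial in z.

3(18z^3 + 36z^2 + 16z - 2)

The residues treated are {0, 1}, so the missing case is n ≡ 2 (mod 3); write n = 3z+2.
Then 2(3z+2)^3 - 8(3z+2) - 6 = 54z^3 + 108z^2 + 48z - 6 = 3(18z^3 + 36z^2 + 16z - 2).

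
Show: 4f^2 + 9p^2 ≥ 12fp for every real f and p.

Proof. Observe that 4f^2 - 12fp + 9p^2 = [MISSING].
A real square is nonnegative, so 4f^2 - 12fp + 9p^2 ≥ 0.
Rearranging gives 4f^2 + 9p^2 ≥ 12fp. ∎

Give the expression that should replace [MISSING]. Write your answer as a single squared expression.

4f^2 - 12fp + 9p^2 is a perfect-square trinomial: the outer terms are (2f)^2 and (3p)^2, and the cross term is -2·2f·3p.
So 4f^2 - 12fp + 9p^2 = (2f - 3p)^2 ≥ 0.

(2f - 3p)^2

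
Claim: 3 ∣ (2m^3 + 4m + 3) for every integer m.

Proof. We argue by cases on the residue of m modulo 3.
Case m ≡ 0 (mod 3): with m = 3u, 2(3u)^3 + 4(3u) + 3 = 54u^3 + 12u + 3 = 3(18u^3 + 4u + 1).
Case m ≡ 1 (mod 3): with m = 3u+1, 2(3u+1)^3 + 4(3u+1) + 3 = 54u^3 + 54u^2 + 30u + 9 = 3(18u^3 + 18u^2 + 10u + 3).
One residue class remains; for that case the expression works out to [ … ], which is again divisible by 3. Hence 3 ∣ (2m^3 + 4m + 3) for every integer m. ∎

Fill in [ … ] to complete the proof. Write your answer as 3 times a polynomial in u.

Only m ≡ 2 (mod 3) is unaccounted for. Put m = 3u+2:
2(3u+2)^3 + 4(3u+2) + 3 expands to 54u^3 + 108u^2 + 84u + 27,
and factoring out 3 leaves 3(18u^3 + 36u^2 + 28u + 9).

3(18u^3 + 36u^2 + 28u + 9)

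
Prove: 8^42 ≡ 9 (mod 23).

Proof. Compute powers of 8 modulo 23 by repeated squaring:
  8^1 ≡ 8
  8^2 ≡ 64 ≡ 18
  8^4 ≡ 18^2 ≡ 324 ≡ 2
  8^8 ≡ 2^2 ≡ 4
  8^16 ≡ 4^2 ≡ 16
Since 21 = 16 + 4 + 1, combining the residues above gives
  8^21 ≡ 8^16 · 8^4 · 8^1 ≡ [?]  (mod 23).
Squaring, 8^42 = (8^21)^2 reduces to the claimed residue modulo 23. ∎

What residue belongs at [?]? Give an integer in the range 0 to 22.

3

Multiply the listed residues: 16 · 2 · 8 = 32 → 256.
Reducing modulo 23: 256 = 11·23 + 3, so 8^21 ≡ 3.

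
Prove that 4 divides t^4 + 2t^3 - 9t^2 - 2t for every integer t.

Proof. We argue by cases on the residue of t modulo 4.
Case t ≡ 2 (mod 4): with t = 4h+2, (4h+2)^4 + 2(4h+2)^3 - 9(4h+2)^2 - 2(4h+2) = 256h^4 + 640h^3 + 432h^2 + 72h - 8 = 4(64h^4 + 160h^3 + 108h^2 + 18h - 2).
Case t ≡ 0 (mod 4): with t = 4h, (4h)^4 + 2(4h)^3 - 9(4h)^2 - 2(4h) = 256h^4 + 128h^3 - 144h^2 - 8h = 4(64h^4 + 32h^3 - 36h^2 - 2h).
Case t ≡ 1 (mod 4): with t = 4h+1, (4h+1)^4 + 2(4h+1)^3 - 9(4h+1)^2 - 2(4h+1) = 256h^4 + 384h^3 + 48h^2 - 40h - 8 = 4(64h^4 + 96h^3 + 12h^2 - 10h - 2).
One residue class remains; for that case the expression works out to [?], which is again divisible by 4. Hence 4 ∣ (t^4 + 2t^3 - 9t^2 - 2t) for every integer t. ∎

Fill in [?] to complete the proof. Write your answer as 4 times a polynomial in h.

The residues treated are {2, 0, 1}, so the missing case is t ≡ 3 (mod 4); write t = 4h+3.
Then (4h+3)^4 + 2(4h+3)^3 - 9(4h+3)^2 - 2(4h+3) = 256h^4 + 896h^3 + 1008h^2 + 424h + 48 = 4(64h^4 + 224h^3 + 252h^2 + 106h + 12).

4(64h^4 + 224h^3 + 252h^2 + 106h + 12)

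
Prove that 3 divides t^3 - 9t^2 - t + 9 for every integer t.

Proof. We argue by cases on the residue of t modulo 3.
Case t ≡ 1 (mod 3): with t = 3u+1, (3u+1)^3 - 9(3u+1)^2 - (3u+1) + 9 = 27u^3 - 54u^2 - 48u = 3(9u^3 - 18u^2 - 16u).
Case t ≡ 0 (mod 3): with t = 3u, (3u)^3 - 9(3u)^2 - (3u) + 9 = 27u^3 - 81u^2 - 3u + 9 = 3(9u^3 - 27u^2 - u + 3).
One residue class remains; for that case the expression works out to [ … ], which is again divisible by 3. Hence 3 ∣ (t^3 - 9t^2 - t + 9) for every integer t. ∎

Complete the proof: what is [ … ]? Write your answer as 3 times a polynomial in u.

The residues treated are {1, 0}, so the missing case is t ≡ 2 (mod 3); write t = 3u+2.
Then (3u+2)^3 - 9(3u+2)^2 - (3u+2) + 9 = 27u^3 - 27u^2 - 75u - 21 = 3(9u^3 - 9u^2 - 25u - 7).

3(9u^3 - 9u^2 - 25u - 7)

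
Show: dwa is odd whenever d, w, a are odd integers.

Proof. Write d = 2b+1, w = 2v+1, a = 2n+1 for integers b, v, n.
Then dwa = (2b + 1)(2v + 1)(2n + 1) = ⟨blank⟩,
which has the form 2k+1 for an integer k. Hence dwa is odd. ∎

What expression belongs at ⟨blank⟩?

(2b + 1)(2v + 1)(2n + 1) = 8bnv + 4bn + 4bv + 2b + 4nv + 2n + 2v + 1
= 2(4bnv + 2bn + 2bv + b + 2nv + n + v) + 1.
Since 4bnv + 2bn + 2bv + b + 2nv + n + v is an integer, the product is of the form 2k+1 for an integer k.

2(4bnv + 2bn + 2bv + b + 2nv + n + v) + 1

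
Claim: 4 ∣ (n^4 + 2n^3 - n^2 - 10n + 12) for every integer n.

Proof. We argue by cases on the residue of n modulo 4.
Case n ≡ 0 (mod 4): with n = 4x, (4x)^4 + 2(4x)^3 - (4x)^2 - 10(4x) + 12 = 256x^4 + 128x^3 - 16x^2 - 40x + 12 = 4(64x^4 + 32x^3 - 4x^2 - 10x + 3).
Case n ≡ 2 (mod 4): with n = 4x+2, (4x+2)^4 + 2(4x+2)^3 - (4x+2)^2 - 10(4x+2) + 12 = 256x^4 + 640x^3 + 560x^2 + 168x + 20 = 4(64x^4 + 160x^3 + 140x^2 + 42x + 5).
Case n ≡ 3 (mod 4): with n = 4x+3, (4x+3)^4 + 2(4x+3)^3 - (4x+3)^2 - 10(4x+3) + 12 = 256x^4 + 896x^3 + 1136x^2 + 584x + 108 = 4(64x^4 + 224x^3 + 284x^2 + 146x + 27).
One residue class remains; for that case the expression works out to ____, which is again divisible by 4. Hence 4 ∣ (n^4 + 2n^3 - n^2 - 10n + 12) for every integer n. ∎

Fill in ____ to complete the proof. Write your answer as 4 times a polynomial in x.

Only n ≡ 1 (mod 4) is unaccounted for. Put n = 4x+1:
(4x+1)^4 + 2(4x+1)^3 - (4x+1)^2 - 10(4x+1) + 12 expands to 256x^4 + 384x^3 + 176x^2 - 8x + 4,
and factoring out 4 leaves 4(64x^4 + 96x^3 + 44x^2 - 2x + 1).

4(64x^4 + 96x^3 + 44x^2 - 2x + 1)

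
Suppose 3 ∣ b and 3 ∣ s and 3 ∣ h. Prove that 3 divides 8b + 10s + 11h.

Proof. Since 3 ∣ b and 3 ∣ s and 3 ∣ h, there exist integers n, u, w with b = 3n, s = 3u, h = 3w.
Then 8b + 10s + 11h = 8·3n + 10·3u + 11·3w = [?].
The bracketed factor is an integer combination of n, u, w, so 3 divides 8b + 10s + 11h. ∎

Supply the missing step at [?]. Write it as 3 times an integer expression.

3(8n + 10u + 11w)

Pull the common 3 out of every term: 8·3n + 10·3u + 11·3w = 3(8n + 10u + 11w).
8n + 10u + 11w is an integer, which exhibits the divisibility.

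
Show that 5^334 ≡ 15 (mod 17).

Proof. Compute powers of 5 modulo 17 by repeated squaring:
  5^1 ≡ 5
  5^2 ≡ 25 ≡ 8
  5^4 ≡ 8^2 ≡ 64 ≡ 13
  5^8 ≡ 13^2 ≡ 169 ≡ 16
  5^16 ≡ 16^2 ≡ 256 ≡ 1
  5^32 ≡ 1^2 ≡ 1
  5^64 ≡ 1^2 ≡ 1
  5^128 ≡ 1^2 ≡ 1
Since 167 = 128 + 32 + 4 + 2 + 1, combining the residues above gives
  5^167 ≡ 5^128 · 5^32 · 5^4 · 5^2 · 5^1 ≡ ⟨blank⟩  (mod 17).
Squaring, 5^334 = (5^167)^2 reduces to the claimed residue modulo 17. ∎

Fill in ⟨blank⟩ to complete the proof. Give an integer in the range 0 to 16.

10

Multiply the listed residues: 1 · 1 · 13 · 8 · 5 = 1 → 13 → 104 → 520.
Reducing modulo 17: 520 = 30·17 + 10, so 5^167 ≡ 10.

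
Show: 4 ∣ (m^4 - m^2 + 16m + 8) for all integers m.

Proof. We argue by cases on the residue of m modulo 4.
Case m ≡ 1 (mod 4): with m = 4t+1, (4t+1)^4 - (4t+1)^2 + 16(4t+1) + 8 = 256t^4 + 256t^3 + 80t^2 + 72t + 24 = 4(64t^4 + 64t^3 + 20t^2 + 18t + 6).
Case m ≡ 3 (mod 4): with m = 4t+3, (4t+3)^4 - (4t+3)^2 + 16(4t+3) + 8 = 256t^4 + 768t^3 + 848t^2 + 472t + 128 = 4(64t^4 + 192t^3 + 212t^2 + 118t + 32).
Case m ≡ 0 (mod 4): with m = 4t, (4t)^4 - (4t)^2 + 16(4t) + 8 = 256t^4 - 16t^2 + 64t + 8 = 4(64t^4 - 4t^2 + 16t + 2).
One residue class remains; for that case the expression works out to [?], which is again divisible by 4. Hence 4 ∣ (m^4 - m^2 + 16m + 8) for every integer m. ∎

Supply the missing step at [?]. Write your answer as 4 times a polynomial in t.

Only m ≡ 2 (mod 4) is unaccounted for. Put m = 4t+2:
(4t+2)^4 - (4t+2)^2 + 16(4t+2) + 8 expands to 256t^4 + 512t^3 + 368t^2 + 176t + 52,
and factoring out 4 leaves 4(64t^4 + 128t^3 + 92t^2 + 44t + 13).

4(64t^4 + 128t^3 + 92t^2 + 44t + 13)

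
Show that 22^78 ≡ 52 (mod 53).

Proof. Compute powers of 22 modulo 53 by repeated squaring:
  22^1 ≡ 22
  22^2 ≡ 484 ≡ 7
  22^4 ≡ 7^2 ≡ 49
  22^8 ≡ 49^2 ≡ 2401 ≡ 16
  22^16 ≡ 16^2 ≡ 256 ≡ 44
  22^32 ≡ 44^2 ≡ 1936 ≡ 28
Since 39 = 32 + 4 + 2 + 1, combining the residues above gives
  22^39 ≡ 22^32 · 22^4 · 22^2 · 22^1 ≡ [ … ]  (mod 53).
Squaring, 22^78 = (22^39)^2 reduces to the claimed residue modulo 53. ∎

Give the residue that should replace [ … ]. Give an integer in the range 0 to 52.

22^32 · 22^4 · 22^2 · 22^1 ≡ 28 · 49 · 7 · 22 = 211288.
211288 mod 53 = 30, so 22^39 ≡ 30 (mod 53).

30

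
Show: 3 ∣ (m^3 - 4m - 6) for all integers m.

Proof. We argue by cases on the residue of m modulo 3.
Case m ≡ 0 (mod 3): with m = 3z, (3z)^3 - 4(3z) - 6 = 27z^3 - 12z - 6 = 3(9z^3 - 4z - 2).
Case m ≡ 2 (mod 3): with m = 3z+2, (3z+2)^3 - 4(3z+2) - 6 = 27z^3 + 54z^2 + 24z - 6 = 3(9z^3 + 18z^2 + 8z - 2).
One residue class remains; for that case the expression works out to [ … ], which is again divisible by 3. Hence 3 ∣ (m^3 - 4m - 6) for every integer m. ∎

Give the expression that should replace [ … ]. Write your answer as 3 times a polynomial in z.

Only m ≡ 1 (mod 3) is unaccounted for. Put m = 3z+1:
(3z+1)^3 - 4(3z+1) - 6 expands to 27z^3 + 27z^2 - 3z - 9,
and factoring out 3 leaves 3(9z^3 + 9z^2 - z - 3).

3(9z^3 + 9z^2 - z - 3)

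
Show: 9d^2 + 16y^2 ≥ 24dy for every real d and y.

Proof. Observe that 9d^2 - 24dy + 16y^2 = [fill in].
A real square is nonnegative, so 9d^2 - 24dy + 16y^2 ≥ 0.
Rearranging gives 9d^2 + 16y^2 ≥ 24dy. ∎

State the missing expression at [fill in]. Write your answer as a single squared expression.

(3d - 4y)^2

9d^2 - 24dy + 16y^2 is a perfect-square trinomial: the outer terms are (3d)^2 and (4y)^2, and the cross term is -2·3d·4y.
So 9d^2 - 24dy + 16y^2 = (3d - 4y)^2 ≥ 0.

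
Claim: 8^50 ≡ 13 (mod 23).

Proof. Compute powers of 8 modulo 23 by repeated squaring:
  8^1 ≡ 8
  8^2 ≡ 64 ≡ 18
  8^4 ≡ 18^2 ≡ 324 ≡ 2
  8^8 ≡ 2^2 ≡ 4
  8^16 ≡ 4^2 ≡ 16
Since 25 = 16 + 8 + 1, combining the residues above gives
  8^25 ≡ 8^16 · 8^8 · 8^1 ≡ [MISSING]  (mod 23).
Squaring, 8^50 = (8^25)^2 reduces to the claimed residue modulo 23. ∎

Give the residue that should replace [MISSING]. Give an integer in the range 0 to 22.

Multiply the listed residues: 16 · 4 · 8 = 64 → 512.
Reducing modulo 23: 512 = 22·23 + 6, so 8^25 ≡ 6.

6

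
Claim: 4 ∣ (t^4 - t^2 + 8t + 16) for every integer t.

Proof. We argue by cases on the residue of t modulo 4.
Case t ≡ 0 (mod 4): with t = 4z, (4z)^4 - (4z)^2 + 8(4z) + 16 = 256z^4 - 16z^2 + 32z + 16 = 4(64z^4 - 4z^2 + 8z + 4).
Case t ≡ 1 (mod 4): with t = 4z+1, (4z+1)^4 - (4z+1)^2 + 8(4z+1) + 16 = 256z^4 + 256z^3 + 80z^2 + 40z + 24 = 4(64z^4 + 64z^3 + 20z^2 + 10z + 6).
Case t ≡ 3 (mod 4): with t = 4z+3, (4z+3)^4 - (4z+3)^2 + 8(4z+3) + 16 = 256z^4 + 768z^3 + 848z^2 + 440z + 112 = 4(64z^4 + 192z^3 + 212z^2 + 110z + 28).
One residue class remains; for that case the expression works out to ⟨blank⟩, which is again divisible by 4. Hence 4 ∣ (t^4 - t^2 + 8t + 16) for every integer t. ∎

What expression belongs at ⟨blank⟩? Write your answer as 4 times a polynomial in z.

The residues treated are {0, 1, 3}, so the missing case is t ≡ 2 (mod 4); write t = 4z+2.
Then (4z+2)^4 - (4z+2)^2 + 8(4z+2) + 16 = 256z^4 + 512z^3 + 368z^2 + 144z + 44 = 4(64z^4 + 128z^3 + 92z^2 + 36z + 11).

4(64z^4 + 128z^3 + 92z^2 + 36z + 11)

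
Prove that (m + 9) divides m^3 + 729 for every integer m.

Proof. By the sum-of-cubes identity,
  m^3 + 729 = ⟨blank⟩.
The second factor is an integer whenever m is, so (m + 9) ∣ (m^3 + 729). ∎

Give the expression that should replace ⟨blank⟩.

(m + 9)(m^2 - 9m + 81)

a^3 + b^3 = (a + b)(a^2 - ab + b^2). With a = m, b = 9:
m^3 + 729 = (m + 9)(m^2 - 9m + 81).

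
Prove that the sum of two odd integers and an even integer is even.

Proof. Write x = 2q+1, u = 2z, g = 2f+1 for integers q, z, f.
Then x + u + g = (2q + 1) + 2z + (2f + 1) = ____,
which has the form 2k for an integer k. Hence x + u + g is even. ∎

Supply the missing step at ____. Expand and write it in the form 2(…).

2(f + q + z + 1)

Expanding: (2q + 1) + 2z + (2f + 1) = 2f + 2q + 2z + 2.
Every term is even; pulling out the factor of 2 gives 2(f + q + z + 1).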